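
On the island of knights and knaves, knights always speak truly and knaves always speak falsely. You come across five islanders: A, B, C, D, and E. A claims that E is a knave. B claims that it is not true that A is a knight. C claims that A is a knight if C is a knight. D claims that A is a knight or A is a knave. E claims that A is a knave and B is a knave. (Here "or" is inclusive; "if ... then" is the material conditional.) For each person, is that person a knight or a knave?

Since A is a knight, "E is a knave" needs to be True, which holds.
As a knave, B's statement "it is not true that A is a knight" should be False; it is.
C (knight): "A is a knight if C is a knight" — True. ✓
Since D is a knight, "A is a knight or A is a knave" needs to be True, which holds.
E is a knave, so "A is a knave and B is a knave" must be False — and it is.

A is a knight, B is a knave, C is a knight, D is a knight, and E is a knave.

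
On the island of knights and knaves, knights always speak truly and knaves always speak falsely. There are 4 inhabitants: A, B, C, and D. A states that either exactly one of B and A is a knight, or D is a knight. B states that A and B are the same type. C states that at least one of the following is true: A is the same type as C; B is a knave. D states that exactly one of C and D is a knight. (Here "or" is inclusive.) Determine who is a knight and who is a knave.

Suppose A is a knave. Then A's statement "either exactly one of B and A is a knight, or D is a knight" would have to be false. Checking the 8 ways to assign the others, none is consistent with every speaker.
(For instance, with B=knight, C=knave, D=knight, A's claim "either exactly one of B and A is a knight, or D is a knight" comes out true where it would need to be false.)
So A must be a knight, making "either exactly one of B and A is a knight, or D is a knight" true. Taking A=knight, B=knight, C=knave, D=knight, each remaining statement checks out:
  B (knight): "A and B are the same type" — true. ✓
  C (knave): "at least one of the following is true: A is the same type as C; B is a knave" — false. ✓
  D (knight): "exactly one of C and D is a knight" — true. ✓
This is the unique consistent assignment.

Knights: A, B, and D. Knaves: C.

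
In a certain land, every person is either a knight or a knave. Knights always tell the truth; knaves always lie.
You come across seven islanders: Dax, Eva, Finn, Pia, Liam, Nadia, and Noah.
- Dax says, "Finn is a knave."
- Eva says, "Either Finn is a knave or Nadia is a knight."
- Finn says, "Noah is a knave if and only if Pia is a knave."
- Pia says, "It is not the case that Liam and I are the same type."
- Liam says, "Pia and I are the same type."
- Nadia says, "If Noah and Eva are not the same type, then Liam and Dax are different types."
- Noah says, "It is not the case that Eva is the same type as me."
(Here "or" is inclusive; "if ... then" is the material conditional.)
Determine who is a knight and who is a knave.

As a knave, Dax's statement "Finn is a knave" should be False; it is.
Eva is a knave; "either Finn is a knave or Nadia is a knight" is False, as required.
Finn is a knight; "Noah is a knave if and only if Pia is a knave" is true, as required.
Pia is a knight, so "it is not the case that Liam and I are the same type" must be true — and it is.
As a knave, Liam's statement "Pia and I are the same type" should be False; it is.
Nadia is a knave; "if Noah and Eva are not the same type, then Liam and Dax are different types" is False, as required.
Noah is a knight, and the claim "it is not the case that Eva is the same type as me" is indeed true.

Dax is a knave, Eva is a knave, Finn is a knight, Pia is a knight, Liam is a knave, Nadia is a knave, and Noah is a knight.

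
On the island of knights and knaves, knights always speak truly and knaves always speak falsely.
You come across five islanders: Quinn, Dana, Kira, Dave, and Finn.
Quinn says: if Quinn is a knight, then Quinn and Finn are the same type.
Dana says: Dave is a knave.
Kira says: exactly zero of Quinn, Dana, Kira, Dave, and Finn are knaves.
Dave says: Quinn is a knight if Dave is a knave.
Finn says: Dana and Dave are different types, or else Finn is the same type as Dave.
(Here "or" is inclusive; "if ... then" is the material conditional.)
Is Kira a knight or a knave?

Kira is a knave.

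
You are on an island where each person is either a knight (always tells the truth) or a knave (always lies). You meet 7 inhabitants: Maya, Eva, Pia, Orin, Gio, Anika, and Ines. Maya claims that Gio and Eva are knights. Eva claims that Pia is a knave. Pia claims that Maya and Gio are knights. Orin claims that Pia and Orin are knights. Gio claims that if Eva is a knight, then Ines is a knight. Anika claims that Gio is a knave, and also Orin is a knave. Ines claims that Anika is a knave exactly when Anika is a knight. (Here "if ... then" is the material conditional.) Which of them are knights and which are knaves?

Maya is a knave, Eva is a knight, Pia is a knave, Orin is a knave, Gio is a knave, Anika is a knight, and Ines is a knave.

Maya (knave): "Gio and Eva are knights" — False. ✓
Eva (knight): "Pia is a knave" — True. ✓
Since Pia is a knave, "Maya and Gio are knights" needs to be False, which holds.
Orin is a knave, so "Pia and Orin are knights" must be False — and it is.
As a knave, Gio's statement "if Eva is a knight, then Ines is a knight" should be False; it is.
Anika is a knight, so "Gio is a knave, and also Orin is a knave" must be True — and it is.
Ines is a knave, and the claim "Anika is a knave exactly when Anika is a knight" is indeed False.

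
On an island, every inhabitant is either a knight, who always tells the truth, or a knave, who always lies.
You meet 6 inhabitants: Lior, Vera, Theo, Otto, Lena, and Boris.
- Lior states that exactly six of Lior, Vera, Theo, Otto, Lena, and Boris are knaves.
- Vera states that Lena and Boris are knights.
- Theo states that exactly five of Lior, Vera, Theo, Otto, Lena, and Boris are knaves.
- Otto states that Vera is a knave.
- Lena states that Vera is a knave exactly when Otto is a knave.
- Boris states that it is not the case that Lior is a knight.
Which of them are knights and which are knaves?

Since Lior is a knave, "exactly six of Lior, Vera, Theo, Otto, Lena, and Boris are knaves" needs to be False, which holds.
As a knave, Vera's statement "Lena and Boris are knights" should be False; it is.
Theo (knave): "exactly five of Lior, Vera, Theo, Otto, Lena, and Boris are knaves" — False. ✓
As a knight, Otto's statement "Vera is a knave" should be true; it is.
As a knave, Lena's statement "Vera is a knave exactly when Otto is a knave" should be False; it is.
Boris (knight): "it is not the case that Lior is a knight" — true. ✓

Knights: Otto and Boris. Knaves: Lior, Vera, Theo, and Lena.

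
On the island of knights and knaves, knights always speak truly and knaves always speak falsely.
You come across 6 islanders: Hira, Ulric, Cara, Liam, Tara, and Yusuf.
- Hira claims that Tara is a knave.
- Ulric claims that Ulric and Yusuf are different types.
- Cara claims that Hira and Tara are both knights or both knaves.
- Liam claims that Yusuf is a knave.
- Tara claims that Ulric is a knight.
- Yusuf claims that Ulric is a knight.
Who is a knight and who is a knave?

Hira is a knight, Ulric is a knave, Cara is a knave, Liam is a knight, Tara is a knave, and Yusuf is a knave.

Hira is a knight; "Tara is a knave" is True, as required.
Since Ulric is a knave, "Ulric and Yusuf are different types" needs to be False, which holds.
As a knave, Cara's statement "Hira and Tara are both knights or both knaves" should be False; it is.
Liam (knight): "Yusuf is a knave" — True. ✓
Tara (knave): "Ulric is a knight" — False. ✓
Since Yusuf is a knave, "Ulric is a knight" needs to be False, which holds.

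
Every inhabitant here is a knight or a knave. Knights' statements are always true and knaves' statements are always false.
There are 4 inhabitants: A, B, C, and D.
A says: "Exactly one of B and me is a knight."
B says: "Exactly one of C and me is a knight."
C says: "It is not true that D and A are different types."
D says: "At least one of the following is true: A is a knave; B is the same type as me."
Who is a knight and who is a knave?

A is a knave, and the claim "exactly one of B and me is a knight" is indeed false.
B is a knave, so "exactly one of C and me is a knight" must be false — and it is.
As a knave, C's statement "it is not true that D and A are different types" should be false; it is.
Since D is a knight, "at least one of the following is true: A is a knave; B is the same type as me" needs to be True, which holds.

A is a knave, B is a knave, C is a knave, and D is a knight.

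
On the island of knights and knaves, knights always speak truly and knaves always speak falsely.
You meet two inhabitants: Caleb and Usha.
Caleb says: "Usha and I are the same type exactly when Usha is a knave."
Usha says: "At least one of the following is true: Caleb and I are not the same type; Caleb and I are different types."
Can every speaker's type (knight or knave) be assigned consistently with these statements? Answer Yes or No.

No

Checking all 4 assignments, each has at least one speaker whose statement's truth value contradicts their type.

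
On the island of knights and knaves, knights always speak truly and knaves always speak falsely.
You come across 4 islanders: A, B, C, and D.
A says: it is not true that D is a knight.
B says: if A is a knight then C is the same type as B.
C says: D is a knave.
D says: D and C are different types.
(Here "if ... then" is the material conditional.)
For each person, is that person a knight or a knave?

A is a knave, B is a knight, C is a knave, and D is a knight.

Since A is a knave, "it is not true that D is a knight" needs to be false, which holds.
B (knight): "if A is a knight then C is the same type as B" — True. ✓
C is a knave, so "D is a knave" must be false — and it is.
Since D is a knight, "D and C are different types" needs to be True, which holds.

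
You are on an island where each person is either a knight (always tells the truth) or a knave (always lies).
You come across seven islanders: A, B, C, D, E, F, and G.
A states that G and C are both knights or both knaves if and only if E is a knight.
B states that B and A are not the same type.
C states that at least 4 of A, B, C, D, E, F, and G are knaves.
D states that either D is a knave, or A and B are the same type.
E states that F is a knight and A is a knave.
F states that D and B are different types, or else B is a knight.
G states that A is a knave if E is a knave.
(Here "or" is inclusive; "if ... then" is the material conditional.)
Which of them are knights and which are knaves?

Knights: D, E, F, and G. Knaves: A, B, and C.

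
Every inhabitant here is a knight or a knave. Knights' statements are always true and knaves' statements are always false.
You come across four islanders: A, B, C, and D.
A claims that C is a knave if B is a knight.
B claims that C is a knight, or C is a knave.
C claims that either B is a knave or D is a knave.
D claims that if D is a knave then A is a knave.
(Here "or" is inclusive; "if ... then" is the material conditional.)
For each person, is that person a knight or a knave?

Suppose A is a knave. Then A's statement "C is a knave if B is a knight" would have to be false. Checking the 8 ways to assign the others, none is consistent with every speaker.
(For instance, with B=knight, C=knave, D=knight, A's claim "C is a knave if B is a knight" comes out true where it would need to be false.)
So A must be a knight, making "C is a knave if B is a knight" true. Taking A=knight, B=knight, C=knave, D=knight, each remaining statement checks out:
  B (knight): "C is a knight, or C is a knave" — true. ✓
  C (knave): "either B is a knave or D is a knave" — false. ✓
  D (knight): "if D is a knave then A is a knave" — true. ✓
This is the unique consistent assignment.

Knights: A, B, and D. Knaves: C.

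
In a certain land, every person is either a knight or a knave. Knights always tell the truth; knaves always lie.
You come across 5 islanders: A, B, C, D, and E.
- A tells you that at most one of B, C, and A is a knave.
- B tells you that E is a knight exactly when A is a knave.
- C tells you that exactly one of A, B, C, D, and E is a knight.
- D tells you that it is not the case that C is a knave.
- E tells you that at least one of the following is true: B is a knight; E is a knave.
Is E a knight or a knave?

E is a knight.

Consistent assignments: {A=knave, B=knight, C=knave, D=knave, E=knight}
In every consistent assignment, E is a knight.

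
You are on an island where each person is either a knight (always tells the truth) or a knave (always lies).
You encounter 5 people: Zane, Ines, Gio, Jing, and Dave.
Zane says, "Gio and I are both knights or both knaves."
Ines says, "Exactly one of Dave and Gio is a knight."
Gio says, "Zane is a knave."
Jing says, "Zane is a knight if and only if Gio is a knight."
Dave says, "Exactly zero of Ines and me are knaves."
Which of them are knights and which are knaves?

Zane is a knave, and the claim "Gio and I are both knights or both knaves" is indeed False.
Ines is a knight, and the claim "exactly one of Dave and Gio is a knight" is indeed True.
Since Gio is a knight, "Zane is a knave" needs to be True, which holds.
As a knave, Jing's statement "Zane is a knight if and only if Gio is a knight" should be False; it is.
Dave is a knave, and the claim "exactly zero of Ines and me are knaves" is indeed False.

Knights: Ines and Gio. Knaves: Zane, Jing, and Dave.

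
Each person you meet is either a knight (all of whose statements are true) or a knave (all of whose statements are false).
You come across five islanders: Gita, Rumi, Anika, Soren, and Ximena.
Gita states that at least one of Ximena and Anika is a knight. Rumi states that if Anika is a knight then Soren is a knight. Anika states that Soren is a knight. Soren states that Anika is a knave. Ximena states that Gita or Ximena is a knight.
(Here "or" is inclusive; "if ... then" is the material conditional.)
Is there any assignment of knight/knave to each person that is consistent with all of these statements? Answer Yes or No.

Checking all 32 assignments, each has at least one speaker whose statement's truth value contradicts their type.

No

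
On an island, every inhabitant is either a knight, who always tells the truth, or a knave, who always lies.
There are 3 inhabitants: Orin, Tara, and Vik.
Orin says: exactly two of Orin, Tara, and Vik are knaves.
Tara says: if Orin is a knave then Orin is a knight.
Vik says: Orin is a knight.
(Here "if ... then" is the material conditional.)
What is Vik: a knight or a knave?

Consistent assignments: {Orin=knave, Tara=knave, Vik=knave}
In every consistent assignment, Vik is a knave.

Vik is a knave.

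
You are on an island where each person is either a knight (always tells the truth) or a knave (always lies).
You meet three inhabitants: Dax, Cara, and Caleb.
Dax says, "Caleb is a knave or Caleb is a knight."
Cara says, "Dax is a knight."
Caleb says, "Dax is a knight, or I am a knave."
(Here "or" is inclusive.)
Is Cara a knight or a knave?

Consistent assignments: {Dax=knight, Cara=knight, Caleb=knight}
In every consistent assignment, Cara is a knight.

Cara is a knight.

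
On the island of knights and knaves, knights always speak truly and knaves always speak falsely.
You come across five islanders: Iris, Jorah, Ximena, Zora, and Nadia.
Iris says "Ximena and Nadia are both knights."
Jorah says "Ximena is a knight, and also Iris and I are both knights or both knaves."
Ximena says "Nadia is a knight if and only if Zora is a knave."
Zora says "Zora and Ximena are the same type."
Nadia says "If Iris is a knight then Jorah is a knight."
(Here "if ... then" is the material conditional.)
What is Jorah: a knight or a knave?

Consistent assignments: {Iris=knight, Jorah=knight, Ximena=knight, Zora=knave, Nadia=knight}
In every consistent assignment, Jorah is a knight.

Jorah is a knight.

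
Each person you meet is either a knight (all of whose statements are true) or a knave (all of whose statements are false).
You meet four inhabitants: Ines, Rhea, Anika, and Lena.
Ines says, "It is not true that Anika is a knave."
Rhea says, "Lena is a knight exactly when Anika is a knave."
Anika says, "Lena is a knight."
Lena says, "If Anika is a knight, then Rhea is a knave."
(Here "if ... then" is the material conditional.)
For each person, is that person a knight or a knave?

Ines is a knight, Rhea is a knave, Anika is a knight, and Lena is a knight.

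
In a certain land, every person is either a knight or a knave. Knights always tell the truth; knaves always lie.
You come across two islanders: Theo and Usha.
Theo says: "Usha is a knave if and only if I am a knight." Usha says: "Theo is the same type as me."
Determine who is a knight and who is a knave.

Theo (knight): "Usha is a knave if and only if I am a knight" — True. ✓
Usha is a knave, so "Theo is the same type as me" must be false — and it is.

Theo is a knight and Usha is a knave.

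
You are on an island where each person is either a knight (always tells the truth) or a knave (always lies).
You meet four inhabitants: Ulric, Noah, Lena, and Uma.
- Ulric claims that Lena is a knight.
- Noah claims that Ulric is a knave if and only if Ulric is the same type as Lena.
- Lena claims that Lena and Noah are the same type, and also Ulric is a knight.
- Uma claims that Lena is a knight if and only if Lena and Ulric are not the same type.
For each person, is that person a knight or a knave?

Ulric is a knave, Noah is a knight, Lena is a knave, and Uma is a knight.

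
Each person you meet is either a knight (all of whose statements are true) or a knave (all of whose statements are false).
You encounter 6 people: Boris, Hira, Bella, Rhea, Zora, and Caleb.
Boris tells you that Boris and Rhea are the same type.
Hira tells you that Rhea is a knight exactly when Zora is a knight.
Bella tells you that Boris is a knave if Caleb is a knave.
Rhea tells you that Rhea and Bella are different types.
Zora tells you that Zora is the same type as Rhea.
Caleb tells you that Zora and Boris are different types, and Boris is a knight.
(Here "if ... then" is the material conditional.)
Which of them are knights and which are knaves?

Boris is a knight, Hira is a knight, Bella is a knave, Rhea is a knight, Zora is a knight, and Caleb is a knave.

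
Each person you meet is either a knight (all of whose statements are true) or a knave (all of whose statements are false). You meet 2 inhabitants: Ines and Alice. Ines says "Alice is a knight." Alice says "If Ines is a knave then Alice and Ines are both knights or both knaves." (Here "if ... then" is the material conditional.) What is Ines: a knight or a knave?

Ines is a knight.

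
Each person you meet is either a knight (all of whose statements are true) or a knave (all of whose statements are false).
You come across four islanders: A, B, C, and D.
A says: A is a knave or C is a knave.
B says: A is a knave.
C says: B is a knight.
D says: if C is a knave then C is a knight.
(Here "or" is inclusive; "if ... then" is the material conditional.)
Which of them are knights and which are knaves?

Since A is a knight, "A is a knave or C is a knave" needs to be True, which holds.
B is a knave, and the claim "A is a knave" is indeed false.
Since C is a knave, "B is a knight" needs to be false, which holds.
D (knave): "if C is a knave then C is a knight" — false. ✓

Knights: A. Knaves: B, C, and D.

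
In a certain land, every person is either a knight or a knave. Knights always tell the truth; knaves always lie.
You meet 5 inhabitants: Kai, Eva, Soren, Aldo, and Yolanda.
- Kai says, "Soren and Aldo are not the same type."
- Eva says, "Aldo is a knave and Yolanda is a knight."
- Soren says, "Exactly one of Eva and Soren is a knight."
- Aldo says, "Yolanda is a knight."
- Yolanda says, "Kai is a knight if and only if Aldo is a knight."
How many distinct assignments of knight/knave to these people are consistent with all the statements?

2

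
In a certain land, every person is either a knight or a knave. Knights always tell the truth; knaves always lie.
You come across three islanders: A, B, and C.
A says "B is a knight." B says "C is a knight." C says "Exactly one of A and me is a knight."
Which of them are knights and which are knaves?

Suppose A is a knight. Then A's statement "B is a knight" would have to be true. Checking the 4 ways to assign the others, none is consistent with every speaker.
(For instance, with B=knave, C=knave, A's claim "B is a knight" comes out false where it would need to be true.)
So A must be a knave, making "B is a knight" false. Taking A=knave, B=knave, C=knave, each remaining statement checks out:
  B (knave): "C is a knight" — false. ✓
  C (knave): "exactly one of A and me is a knight" — false. ✓
This is the unique consistent assignment.

A is a knave, B is a knave, and C is a knave.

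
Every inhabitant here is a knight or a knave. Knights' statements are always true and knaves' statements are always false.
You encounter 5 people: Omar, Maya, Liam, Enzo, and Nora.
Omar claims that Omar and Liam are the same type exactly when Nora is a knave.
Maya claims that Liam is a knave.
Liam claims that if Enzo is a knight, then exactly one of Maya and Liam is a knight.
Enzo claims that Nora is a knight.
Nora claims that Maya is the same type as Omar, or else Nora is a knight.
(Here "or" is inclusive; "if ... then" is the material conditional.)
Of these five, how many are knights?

2

The unique consistent assignment is Omar=knight, Maya=knave, Liam=knight, Enzo=knave, Nora=knave.
That has 2 knights.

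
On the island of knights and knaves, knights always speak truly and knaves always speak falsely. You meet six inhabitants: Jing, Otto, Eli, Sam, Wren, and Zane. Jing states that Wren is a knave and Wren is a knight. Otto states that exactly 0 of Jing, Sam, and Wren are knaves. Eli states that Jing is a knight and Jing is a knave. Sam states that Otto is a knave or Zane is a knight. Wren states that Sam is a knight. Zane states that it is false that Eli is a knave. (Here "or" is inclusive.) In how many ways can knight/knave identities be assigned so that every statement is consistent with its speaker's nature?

1

Consistent assignments:
  Jing=knave, Otto=knave, Eli=knave, Sam=knight, Wren=knight, Zane=knave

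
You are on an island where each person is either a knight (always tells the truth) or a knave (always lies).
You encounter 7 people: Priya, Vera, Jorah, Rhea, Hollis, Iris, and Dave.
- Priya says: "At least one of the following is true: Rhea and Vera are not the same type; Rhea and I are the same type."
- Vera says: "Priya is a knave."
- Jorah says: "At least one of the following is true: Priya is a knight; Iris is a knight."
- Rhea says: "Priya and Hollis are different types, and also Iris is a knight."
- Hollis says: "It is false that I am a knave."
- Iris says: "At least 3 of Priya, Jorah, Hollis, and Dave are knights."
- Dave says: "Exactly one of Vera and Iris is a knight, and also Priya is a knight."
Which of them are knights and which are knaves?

Priya is a knight, Vera is a knave, Jorah is a knight, Rhea is a knight, Hollis is a knave, Iris is a knight, and Dave is a knight.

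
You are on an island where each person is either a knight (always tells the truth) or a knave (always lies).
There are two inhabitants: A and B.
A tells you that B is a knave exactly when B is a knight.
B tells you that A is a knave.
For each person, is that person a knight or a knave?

A is a knave and B is a knight.

Since A is a knave, "B is a knave exactly when B is a knight" needs to be false, which holds.
B is a knight, so "A is a knave" must be true — and it is.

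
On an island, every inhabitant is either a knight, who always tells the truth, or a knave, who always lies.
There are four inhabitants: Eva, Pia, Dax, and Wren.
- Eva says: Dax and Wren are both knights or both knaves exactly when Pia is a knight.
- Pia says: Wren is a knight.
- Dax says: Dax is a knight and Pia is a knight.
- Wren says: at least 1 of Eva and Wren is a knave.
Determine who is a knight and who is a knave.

Suppose Eva is a knight. Then Eva's statement "Dax and Wren are both knights or both knaves exactly when Pia is a knight" would have to be true. Checking the 8 ways to assign the others, none is consistent with every speaker.
(For instance, with Pia=knight, Dax=knave, Wren=knight, Eva's claim "Dax and Wren are both knights or both knaves exactly when Pia is a knight" comes out false where it would need to be true.)
So Eva must be a knave, making "Dax and Wren are both knights or both knaves exactly when Pia is a knight" false. Taking Eva=knave, Pia=knight, Dax=knave, Wren=knight, each remaining statement checks out:
  Pia (knight): "Wren is a knight" — true. ✓
  Dax (knave): "Dax is a knight and Pia is a knight" — false. ✓
  Wren (knight): "at least 1 of Eva and Wren is a knave" — true. ✓
This is the unique consistent assignment.

Knights: Pia and Wren. Knaves: Eva and Dax.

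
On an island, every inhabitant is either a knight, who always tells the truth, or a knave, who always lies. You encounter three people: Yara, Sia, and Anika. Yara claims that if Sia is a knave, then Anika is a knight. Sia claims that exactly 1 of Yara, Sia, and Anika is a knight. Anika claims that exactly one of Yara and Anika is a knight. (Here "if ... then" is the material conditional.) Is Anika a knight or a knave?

Anika is a knave.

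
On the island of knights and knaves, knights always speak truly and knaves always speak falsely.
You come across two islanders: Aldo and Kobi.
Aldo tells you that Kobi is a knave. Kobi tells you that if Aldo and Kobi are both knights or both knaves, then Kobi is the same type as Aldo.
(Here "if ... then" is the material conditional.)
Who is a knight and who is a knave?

Aldo is a knave and Kobi is a knight.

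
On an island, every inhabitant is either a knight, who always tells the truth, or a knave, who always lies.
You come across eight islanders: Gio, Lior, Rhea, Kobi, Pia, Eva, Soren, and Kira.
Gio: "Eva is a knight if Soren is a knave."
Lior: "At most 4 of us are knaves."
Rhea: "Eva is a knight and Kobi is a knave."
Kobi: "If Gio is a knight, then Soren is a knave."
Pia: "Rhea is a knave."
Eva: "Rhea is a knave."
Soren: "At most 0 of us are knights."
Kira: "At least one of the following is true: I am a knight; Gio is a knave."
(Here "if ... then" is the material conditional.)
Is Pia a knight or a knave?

Consistent assignments: {Gio=knight, Lior=knight, Rhea=knave, Kobi=knight, Pia=knight, Eva=knight, Soren=knave, Kira=knight}; {Gio=knight, Lior=knight, Rhea=knave, Kobi=knight, Pia=knight, Eva=knight, Soren=knave, Kira=knave}
In every consistent assignment, Pia is a knight.

Pia is a knight.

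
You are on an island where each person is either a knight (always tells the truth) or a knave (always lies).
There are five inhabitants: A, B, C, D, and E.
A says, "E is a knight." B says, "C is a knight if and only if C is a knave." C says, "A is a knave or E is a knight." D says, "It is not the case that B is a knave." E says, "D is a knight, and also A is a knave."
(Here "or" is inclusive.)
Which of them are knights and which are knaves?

A is a knave, B is a knave, C is a knight, D is a knave, and E is a knave.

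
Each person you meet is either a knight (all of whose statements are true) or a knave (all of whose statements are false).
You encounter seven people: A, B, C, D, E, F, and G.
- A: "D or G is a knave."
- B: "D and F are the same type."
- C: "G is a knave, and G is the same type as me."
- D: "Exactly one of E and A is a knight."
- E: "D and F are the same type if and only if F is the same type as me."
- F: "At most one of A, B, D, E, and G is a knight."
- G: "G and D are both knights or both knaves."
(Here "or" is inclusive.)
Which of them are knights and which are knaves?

Knights: D, E, and G. Knaves: A, B, C, and F.

A is a knave, so "D or G is a knave" must be false — and it is.
As a knave, B's statement "D and F are the same type" should be false; it is.
As a knave, C's statement "G is a knave, and G is the same type as me" should be false; it is.
D is a knight; "exactly one of E and A is a knight" is true, as required.
E is a knight, so "D and F are the same type if and only if F is the same type as me" must be true — and it is.
As a knave, F's statement "at most one of A, B, D, E, and G is a knight" should be false; it is.
G is a knight, so "G and D are both knights or both knaves" must be true — and it is.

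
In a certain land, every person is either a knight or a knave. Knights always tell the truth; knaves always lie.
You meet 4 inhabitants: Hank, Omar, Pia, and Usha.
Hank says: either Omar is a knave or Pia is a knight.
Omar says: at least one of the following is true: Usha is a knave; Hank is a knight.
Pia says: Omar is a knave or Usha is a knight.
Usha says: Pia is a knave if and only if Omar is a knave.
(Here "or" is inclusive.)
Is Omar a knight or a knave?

Omar is a knight.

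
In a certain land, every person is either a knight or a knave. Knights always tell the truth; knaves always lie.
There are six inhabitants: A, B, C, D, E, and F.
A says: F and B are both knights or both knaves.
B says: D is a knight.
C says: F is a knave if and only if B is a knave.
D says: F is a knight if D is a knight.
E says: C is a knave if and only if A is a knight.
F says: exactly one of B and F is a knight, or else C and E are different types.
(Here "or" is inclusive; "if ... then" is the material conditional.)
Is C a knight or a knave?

C is a knight.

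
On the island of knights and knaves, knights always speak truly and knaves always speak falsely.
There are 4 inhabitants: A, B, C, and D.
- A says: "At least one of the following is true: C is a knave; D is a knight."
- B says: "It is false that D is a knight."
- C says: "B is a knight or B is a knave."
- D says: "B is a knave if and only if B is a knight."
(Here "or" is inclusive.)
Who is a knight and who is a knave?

Knights: B and C. Knaves: A and D.

Suppose A is a knight. Then A's statement "at least one of the following is true: C is a knave; D is a knight" would have to be true. Checking the 8 ways to assign the others, none is consistent with every speaker.
(For instance, with B=knight, C=knight, D=knave, A's claim "at least one of the following is true: C is a knave; D is a knight" comes out false where it would need to be true.)
So A must be a knave, making "at least one of the following is true: C is a knave; D is a knight" false. Taking A=knave, B=knight, C=knight, D=knave, each remaining statement checks out:
  B (knight): "it is false that D is a knight" — true. ✓
  C (knight): "B is a knight or B is a knave" — true. ✓
  D (knave): "B is a knave if and only if B is a knight" — false. ✓
This is the unique consistent assignment.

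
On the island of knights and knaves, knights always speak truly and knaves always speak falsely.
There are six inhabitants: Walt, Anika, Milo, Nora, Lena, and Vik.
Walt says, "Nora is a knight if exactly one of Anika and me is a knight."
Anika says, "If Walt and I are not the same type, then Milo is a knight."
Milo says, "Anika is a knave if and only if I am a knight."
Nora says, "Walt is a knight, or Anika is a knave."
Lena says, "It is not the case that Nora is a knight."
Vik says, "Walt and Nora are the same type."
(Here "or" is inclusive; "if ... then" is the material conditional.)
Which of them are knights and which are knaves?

As a knight, Walt's statement "Nora is a knight if exactly one of Anika and me is a knight" should be true; it is.
Anika is a knave, so "if Walt and I are not the same type, then Milo is a knight" must be false — and it is.
As a knave, Milo's statement "Anika is a knave if and only if I am a knight" should be false; it is.
Nora is a knight; "Walt is a knight, or Anika is a knave" is true, as required.
Lena is a knave, so "it is not the case that Nora is a knight" must be false — and it is.
Vik is a knight, and the claim "Walt and Nora are the same type" is indeed true.

Walt is a knight, Anika is a knave, Milo is a knave, Nora is a knight, Lena is a knave, and Vik is a knight.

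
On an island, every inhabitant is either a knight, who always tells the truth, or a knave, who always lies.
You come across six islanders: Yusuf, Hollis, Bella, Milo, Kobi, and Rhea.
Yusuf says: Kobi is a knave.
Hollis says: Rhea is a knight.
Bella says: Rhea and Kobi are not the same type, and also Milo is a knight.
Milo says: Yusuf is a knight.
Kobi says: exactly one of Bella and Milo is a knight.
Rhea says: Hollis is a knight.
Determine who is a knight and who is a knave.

Yusuf is a knight, and the claim "Kobi is a knave" is indeed True.
Hollis is a knight, and the claim "Rhea is a knight" is indeed True.
Bella is a knight, and the claim "Rhea and Kobi are not the same type, and also Milo is a knight" is indeed True.
Milo (knight): "Yusuf is a knight" — True. ✓
Kobi is a knave, and the claim "exactly one of Bella and Milo is a knight" is indeed False.
Rhea (knight): "Hollis is a knight" — True. ✓

Yusuf is a knight, Hollis is a knight, Bella is a knight, Milo is a knight, Kobi is a knave, and Rhea is a knight.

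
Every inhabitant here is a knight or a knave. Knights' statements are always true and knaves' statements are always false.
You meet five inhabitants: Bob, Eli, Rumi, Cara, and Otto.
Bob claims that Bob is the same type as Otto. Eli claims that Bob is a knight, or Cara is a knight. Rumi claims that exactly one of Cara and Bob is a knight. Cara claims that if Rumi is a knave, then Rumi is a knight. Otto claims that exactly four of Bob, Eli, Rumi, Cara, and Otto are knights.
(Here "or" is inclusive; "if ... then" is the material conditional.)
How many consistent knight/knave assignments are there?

1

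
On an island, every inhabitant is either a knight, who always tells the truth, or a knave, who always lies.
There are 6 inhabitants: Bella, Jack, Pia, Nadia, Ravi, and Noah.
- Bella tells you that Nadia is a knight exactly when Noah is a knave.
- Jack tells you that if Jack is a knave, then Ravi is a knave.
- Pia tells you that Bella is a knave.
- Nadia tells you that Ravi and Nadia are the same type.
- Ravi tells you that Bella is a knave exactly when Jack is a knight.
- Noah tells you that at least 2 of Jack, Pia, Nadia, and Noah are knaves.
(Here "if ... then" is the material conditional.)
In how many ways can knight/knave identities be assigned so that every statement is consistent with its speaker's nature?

Consistent assignments:
  Bella=knight, Jack=knave, Pia=knave, Nadia=knave, Ravi=knight, Noah=knight

1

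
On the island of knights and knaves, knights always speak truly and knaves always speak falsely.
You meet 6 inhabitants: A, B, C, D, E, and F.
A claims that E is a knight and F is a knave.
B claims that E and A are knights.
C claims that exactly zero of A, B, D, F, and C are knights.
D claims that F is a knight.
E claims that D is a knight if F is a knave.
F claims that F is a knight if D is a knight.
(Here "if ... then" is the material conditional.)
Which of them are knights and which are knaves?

Knights: D, E, and F. Knaves: A, B, and C.

A is a knave, and the claim "E is a knight and F is a knave" is indeed False.
B is a knave; "E and A are knights" is False, as required.
As a knave, C's statement "exactly zero of A, B, D, F, and C are knights" should be False; it is.
D is a knight, and the claim "F is a knight" is indeed true.
E is a knight, and the claim "D is a knight if F is a knave" is indeed true.
F is a knight, so "F is a knight if D is a knight" must be true — and it is.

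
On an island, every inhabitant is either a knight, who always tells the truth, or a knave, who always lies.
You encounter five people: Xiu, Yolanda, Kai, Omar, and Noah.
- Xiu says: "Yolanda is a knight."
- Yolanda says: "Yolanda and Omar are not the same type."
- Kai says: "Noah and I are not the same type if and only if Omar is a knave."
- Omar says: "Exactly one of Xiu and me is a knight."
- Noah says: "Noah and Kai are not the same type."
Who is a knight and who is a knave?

Knights: none. Knaves: Xiu, Yolanda, Kai, Omar, and Noah.

Xiu is a knave, so "Yolanda is a knight" must be False — and it is.
Since Yolanda is a knave, "Yolanda and Omar are not the same type" needs to be False, which holds.
Kai is a knave; "Noah and I are not the same type if and only if Omar is a knave" is False, as required.
Omar (knave): "exactly one of Xiu and me is a knight" — False. ✓
Noah (knave): "Noah and Kai are not the same type" — False. ✓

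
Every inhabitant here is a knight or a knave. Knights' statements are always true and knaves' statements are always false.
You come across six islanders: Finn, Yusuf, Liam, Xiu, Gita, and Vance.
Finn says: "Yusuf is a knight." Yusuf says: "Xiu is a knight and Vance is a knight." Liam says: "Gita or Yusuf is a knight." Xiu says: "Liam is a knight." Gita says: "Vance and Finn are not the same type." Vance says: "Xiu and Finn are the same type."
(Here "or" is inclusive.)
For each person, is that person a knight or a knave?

Knights: Finn, Yusuf, Liam, Xiu, and Vance. Knaves: Gita.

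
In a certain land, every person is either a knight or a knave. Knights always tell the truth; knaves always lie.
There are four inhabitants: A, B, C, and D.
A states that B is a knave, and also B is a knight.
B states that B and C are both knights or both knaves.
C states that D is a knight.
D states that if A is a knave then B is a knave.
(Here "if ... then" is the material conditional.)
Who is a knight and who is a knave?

A is a knave, B is a knave, C is a knight, and D is a knight.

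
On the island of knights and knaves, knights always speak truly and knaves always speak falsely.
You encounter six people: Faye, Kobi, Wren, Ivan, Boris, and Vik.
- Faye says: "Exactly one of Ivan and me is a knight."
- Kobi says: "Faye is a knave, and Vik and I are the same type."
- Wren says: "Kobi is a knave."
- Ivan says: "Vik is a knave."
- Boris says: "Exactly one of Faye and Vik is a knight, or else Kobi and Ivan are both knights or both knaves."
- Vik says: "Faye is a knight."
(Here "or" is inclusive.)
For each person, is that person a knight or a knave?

As a knight, Faye's statement "exactly one of Ivan and me is a knight" should be True; it is.
Kobi is a knave, so "Faye is a knave, and Vik and I are the same type" must be false — and it is.
Wren is a knight; "Kobi is a knave" is True, as required.
As a knave, Ivan's statement "Vik is a knave" should be false; it is.
Boris is a knight, and the claim "exactly one of Faye and Vik is a knight, or else Kobi and Ivan are both knights or both knaves" is indeed True.
Vik is a knight, so "Faye is a knight" must be True — and it is.

Faye is a knight, Kobi is a knave, Wren is a knight, Ivan is a knave, Boris is a knight, and Vik is a knight.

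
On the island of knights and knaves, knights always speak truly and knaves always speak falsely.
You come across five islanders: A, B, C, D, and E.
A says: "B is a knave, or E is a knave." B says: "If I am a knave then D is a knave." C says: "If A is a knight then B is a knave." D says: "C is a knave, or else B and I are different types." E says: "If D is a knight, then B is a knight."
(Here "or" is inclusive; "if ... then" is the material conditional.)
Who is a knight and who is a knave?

A is a knight, B is a knave, C is a knight, D is a knight, and E is a knave.

A is a knight, and the claim "B is a knave, or E is a knave" is indeed True.
B is a knave; "if I am a knave then D is a knave" is false, as required.
As a knight, C's statement "if A is a knight then B is a knave" should be True; it is.
D is a knight, and the claim "C is a knave, or else B and I are different types" is indeed True.
E is a knave, so "if D is a knight, then B is a knight" must be false — and it is.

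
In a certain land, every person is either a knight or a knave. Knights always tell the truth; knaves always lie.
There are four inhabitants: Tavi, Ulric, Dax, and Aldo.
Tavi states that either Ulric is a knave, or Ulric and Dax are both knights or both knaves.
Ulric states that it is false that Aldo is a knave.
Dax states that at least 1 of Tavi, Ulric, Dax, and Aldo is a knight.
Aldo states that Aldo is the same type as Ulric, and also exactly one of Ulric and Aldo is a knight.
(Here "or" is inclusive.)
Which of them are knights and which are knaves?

Tavi is a knight; "either Ulric is a knave, or Ulric and Dax are both knights or both knaves" is true, as required.
Ulric (knave): "it is false that Aldo is a knave" — False. ✓
As a knight, Dax's statement "at least 1 of Tavi, Ulric, Dax, and Aldo is a knight" should be true; it is.
As a knave, Aldo's statement "Aldo is the same type as Ulric, and also exactly one of Ulric and Aldo is a knight" should be False; it is.

Tavi is a knight, Ulric is a knave, Dax is a knight, and Aldo is a knave.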